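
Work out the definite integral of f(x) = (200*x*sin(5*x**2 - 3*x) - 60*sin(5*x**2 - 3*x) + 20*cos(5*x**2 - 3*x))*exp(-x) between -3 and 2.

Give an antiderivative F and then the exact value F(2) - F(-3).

Antiderivative: F(x) = -20*exp(-x)*cos(5*x**2 - 3*x); value = 20*exp(3)*cos(54) - 20*exp(-2)*cos(14)

f has the shape u'v + uv' for u = -20*cos(5*x**2 - 3*x) and v = exp(-x) — it is the derivative of the product u*v.
F(x) = -20*exp(-x)*cos(5*x**2 - 3*x) is an antiderivative of f.
Check: d/dx[-20*exp(-x)*cos(5*x**2 - 3*x)] = (200*x*sin(5*x**2 - 3*x) - 60*sin(5*x**2 - 3*x) + 20*cos(5*x**2 - 3*x))*exp(-x) = f(x).
F(2) = -20*exp(-2)*cos(14); F(-3) = -20*exp(3)*cos(54).
Integral = F(2) - F(-3) = 20*exp(3)*cos(54) - 20*exp(-2)*cos(14).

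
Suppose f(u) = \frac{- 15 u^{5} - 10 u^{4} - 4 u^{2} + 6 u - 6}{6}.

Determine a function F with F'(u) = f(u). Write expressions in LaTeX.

An antiderivative is F(u) = - \frac{u \left(15 u^{5} + 12 u^{4} + 8 u^{2} - 18 u + 36\right)}{36}.

Recover f(u) by differentiating a candidate F(u); any mismatch rules it out.
Check: d/du[- \frac{u \left(15 u^{5} + 12 u^{4} + 8 u^{2} - 18 u + 36\right)}{36}] = - \frac{5 u^{5}}{2} - \frac{5 u^{4}}{3} - \frac{2 u^{2}}{3} + u - 1, which equals f(u).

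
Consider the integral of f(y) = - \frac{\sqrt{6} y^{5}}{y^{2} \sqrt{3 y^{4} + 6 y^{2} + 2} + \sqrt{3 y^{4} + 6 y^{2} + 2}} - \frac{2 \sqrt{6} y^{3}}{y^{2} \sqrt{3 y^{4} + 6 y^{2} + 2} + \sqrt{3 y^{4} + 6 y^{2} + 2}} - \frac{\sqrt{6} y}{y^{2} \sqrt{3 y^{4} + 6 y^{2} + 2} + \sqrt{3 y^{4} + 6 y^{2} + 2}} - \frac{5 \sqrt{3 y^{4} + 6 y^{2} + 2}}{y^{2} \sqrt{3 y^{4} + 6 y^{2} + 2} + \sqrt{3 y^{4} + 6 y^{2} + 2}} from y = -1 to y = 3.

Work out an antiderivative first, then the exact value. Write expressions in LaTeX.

Antiderivative: F(y) = \frac{- \sqrt{6} \sqrt{3 y^{4} + 6 y^{2} + 2} - 30 \operatorname{atan}{\left(y \right)}}{6}; value = - \frac{\sqrt{1794}}{6} - 5 \operatorname{atan}{\left(3 \right)} - \frac{5 \pi}{4} + \frac{\sqrt{66}}{6}

Integrate term by term and add the pieces.
F(y) = \frac{- \sqrt{6} \sqrt{3 y^{4} + 6 y^{2} + 2} - 30 \operatorname{atan}{\left(y \right)}}{6} is an antiderivative of f.
Check: d/dy[\frac{- \sqrt{6} \sqrt{3 y^{4} + 6 y^{2} + 2} - 30 \operatorname{atan}{\left(y \right)}}{6}] = \frac{- \sqrt{6} y^{5} - 2 \sqrt{6} y^{3} - \sqrt{6} y - 5 \sqrt{3 y^{4} + 6 y^{2} + 2}}{y^{2} \sqrt{3 y^{4} + 6 y^{2} + 2} + \sqrt{3 y^{4} + 6 y^{2} + 2}}, which equals f(y).
F(3) = - \frac{\sqrt{1794}}{6} - 5 \operatorname{atan}{\left(3 \right)}; F(-1) = - \frac{\sqrt{66}}{6} + \frac{5 \pi}{4}.
Integral = F(3) - F(-1) = - \frac{\sqrt{1794}}{6} - 5 \operatorname{atan}{\left(3 \right)} - \frac{5 \pi}{4} + \frac{\sqrt{66}}{6}.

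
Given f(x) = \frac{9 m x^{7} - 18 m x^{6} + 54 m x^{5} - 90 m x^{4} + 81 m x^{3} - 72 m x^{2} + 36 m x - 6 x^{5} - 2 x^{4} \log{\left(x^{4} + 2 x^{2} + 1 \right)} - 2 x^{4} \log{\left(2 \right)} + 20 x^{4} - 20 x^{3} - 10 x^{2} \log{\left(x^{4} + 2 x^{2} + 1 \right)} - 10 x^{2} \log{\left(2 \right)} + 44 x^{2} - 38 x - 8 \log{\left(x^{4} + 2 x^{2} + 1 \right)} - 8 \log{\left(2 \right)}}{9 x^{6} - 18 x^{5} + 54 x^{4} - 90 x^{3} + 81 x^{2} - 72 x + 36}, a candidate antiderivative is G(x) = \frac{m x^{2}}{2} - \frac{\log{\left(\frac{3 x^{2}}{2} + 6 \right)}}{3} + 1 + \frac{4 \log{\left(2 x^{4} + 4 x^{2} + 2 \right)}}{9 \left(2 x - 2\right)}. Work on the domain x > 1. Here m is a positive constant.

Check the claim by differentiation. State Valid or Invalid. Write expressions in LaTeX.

Valid - differentiating G returns exactly f.

d/dx[G] = \frac{9 m x^{7} - 18 m x^{6} + 54 m x^{5} - 90 m x^{4} + 81 m x^{3} - 72 m x^{2} + 36 m x - 6 x^{5} - 2 x^{4} \log{\left(x^{4} + 2 x^{2} + 1 \right)} - 2 x^{4} \log{\left(2 \right)} + 20 x^{4} - 20 x^{3} - 10 x^{2} \log{\left(x^{4} + 2 x^{2} + 1 \right)} - 10 x^{2} \log{\left(2 \right)} + 44 x^{2} - 38 x - 8 \log{\left(x^{4} + 2 x^{2} + 1 \right)} - 8 \log{\left(2 \right)}}{9 x^{6} - 18 x^{5} + 54 x^{4} - 90 x^{3} + 81 x^{2} - 72 x + 36}
This equals f(x) exactly, so the claim holds.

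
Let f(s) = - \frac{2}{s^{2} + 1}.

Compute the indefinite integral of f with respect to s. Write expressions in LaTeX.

F(s) = - 2 \operatorname{atan}{\left(s \right)} + C

A first test for any F(s): its s-derivative must equal f(s) identically.
Check: d/ds[- 2 \operatorname{atan}{\left(s \right)}] = - \frac{2}{s^{2} + 1} = f(s).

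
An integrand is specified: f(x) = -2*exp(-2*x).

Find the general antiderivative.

A candidate is checked by its d/dx: the result must match f(x).
Check: d/dx[exp(-2*x)] = -2*exp(-2*x) = f(x).

F(x) = exp(-2*x) + C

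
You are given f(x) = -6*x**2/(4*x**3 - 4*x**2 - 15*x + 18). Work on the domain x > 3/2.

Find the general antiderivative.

Factor the denominator ((x + 2)*(2*x - 3)**2) and decompose: f = -99/(49*(2*x - 3)) - 27/(7*(2*x - 3)**2) - 24/(49*(x + 2)); each piece integrates to a log, atan, or power term.
Check: d/dx[3*(-33*(2*x - 3)*log(x - 3/2) - 16*(2*x - 3)*log(x + 2) + 63)/(98*(2*x - 3))] = -6*x**2/(4*x**3 - 4*x**2 - 15*x + 18) = f(x).

F(x) = 3*(-33*(2*x - 3)*log(x - 3/2) - 16*(2*x - 3)*log(x + 2) + 63)/(98*(2*x - 3)) + C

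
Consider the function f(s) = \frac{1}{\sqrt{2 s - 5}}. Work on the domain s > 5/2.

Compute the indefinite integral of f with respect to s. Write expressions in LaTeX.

F(s) = \sqrt{2 s - 5} + C

A first test for any F(s): its s-derivative must equal f(s) identically.
Check: d/ds[\sqrt{2 s - 5}] = \frac{1}{\sqrt{2 s - 5}} = f(s).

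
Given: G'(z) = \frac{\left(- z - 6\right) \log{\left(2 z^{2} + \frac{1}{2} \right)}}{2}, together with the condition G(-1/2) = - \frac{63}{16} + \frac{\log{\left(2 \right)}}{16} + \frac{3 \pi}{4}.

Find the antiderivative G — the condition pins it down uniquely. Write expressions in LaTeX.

G(z) = - \frac{z^{2} \log{\left(2 z^{2} + \frac{1}{2} \right)}}{4} + \frac{z^{2}}{4} - 3 z \log{\left(2 z^{2} + \frac{1}{2} \right)} + 6 z - \frac{\log{\left(z^{2} + \frac{1}{4} \right)}}{16} - 3 \operatorname{atan}{\left(2 z \right)} - 1

Check a candidate G(z) by differentiating: d/dz[G] must match the given G'(z).
A general antiderivative is \frac{z^{2}}{4} + 6 z + \left(- \frac{z^{2}}{4} - 3 z\right) \log{\left(2 z^{2} + \frac{1}{2} \right)} - \frac{\log{\left(z^{2} + \frac{1}{4} \right)}}{16} - 3 \operatorname{atan}{\left(2 z \right)} + C.
The condition gives C = - \frac{63}{16} + \frac{\log{\left(2 \right)}}{16} + \frac{3 \pi}{4} - (- \frac{47}{16} + \frac{\log{\left(2 \right)}}{16} + \frac{3 \pi}{4}) = -1.
So G(z) = - \frac{z^{2} \log{\left(2 z^{2} + \frac{1}{2} \right)}}{4} + \frac{z^{2}}{4} - 3 z \log{\left(2 z^{2} + \frac{1}{2} \right)} + 6 z - \frac{\log{\left(z^{2} + \frac{1}{4} \right)}}{16} - 3 \operatorname{atan}{\left(2 z \right)} - 1.
Check: d/dz[- \frac{z^{2} \log{\left(2 z^{2} + \frac{1}{2} \right)}}{4} + \frac{z^{2}}{4} - 3 z \log{\left(2 z^{2} + \frac{1}{2} \right)} + 6 z - \frac{\log{\left(z^{2} + \frac{1}{4} \right)}}{16} - 3 \operatorname{atan}{\left(2 z \right)} - 1] = - \frac{z \log{\left(2 z^{2} + \frac{1}{2} \right)}}{2} - 3 \log{\left(2 z^{2} + \frac{1}{2} \right)}, which equals G'(z).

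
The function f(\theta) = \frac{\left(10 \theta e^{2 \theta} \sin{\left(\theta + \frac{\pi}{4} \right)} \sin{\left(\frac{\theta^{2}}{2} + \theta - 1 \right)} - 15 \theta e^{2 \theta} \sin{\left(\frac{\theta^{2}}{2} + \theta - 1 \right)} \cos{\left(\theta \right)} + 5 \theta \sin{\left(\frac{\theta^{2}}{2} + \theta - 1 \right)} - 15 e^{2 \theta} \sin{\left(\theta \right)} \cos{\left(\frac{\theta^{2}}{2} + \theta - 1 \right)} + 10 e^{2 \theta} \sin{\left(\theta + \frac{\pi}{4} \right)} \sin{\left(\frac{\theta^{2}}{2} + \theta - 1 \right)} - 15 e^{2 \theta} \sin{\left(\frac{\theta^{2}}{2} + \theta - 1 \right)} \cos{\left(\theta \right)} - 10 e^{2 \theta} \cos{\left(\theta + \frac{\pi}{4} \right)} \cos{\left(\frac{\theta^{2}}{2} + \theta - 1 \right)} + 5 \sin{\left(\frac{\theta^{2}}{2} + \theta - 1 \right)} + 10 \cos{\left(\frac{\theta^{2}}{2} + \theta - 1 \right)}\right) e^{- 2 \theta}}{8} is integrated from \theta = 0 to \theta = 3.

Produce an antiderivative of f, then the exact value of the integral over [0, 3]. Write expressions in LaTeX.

Antiderivative: F(\theta) = \frac{5 \left(- 2 e^{2 \theta} \sin{\left(\theta + \frac{\pi}{4} \right)} + 3 e^{2 \theta} \cos{\left(\theta \right)} - 1\right) e^{- 2 \theta} \cos{\left(\frac{\theta^{2}}{2} + \theta - 1 \right)}}{8}; value = \frac{15 \cos{\left(3 \right)} \cos{\left(\frac{13}{2} \right)}}{8} - \frac{5 \cos{\left(1 \right)}}{4} - \frac{5 \cos{\left(\frac{13}{2} \right)}}{8 e^{6}} + \frac{5 \sqrt{2} \cos{\left(1 \right)}}{8} - \frac{5 \sin{\left(\frac{\pi}{4} + 3 \right)} \cos{\left(\frac{13}{2} \right)}}{4}

f has the shape u'v + uv' for u = - \frac{5 \sin{\left(\theta + \frac{\pi}{4} \right)}}{4} + \frac{15 \cos{\left(\theta \right)}}{8} - \frac{5 e^{- 2 \theta}}{8} and v = \cos{\left(\frac{\theta^{2}}{2} + \theta - 1 \right)} — it is the derivative of the product u*v.
F(\theta) = \frac{5 \left(- 2 e^{2 \theta} \sin{\left(\theta + \frac{\pi}{4} \right)} + 3 e^{2 \theta} \cos{\left(\theta \right)} - 1\right) e^{- 2 \theta} \cos{\left(\frac{\theta^{2}}{2} + \theta - 1 \right)}}{8} is an antiderivative of f.
Check: d/d\theta[\frac{5 \left(- 2 e^{2 \theta} \sin{\left(\theta + \frac{\pi}{4} \right)} + 3 e^{2 \theta} \cos{\left(\theta \right)} - 1\right) e^{- 2 \theta} \cos{\left(\frac{\theta^{2}}{2} + \theta - 1 \right)}}{8}] = \frac{\left(10 \theta e^{2 \theta} \sin{\left(\theta + \frac{\pi}{4} \right)} \sin{\left(\frac{\theta^{2}}{2} + \theta - 1 \right)} - 15 \theta e^{2 \theta} \sin{\left(\frac{\theta^{2}}{2} + \theta - 1 \right)} \cos{\left(\theta \right)} + 5 \theta \sin{\left(\frac{\theta^{2}}{2} + \theta - 1 \right)} - 15 e^{2 \theta} \sin{\left(\theta \right)} \cos{\left(\frac{\theta^{2}}{2} + \theta - 1 \right)} + 10 e^{2 \theta} \sin{\left(\theta + \frac{\pi}{4} \right)} \sin{\left(\frac{\theta^{2}}{2} + \theta - 1 \right)} - 15 e^{2 \theta} \sin{\left(\frac{\theta^{2}}{2} + \theta - 1 \right)} \cos{\left(\theta \right)} - 10 e^{2 \theta} \cos{\left(\theta + \frac{\pi}{4} \right)} \cos{\left(\frac{\theta^{2}}{2} + \theta - 1 \right)} + 5 \sin{\left(\frac{\theta^{2}}{2} + \theta - 1 \right)} + 10 \cos{\left(\frac{\theta^{2}}{2} + \theta - 1 \right)}\right) e^{- 2 \theta}}{8} = f(\theta).
F(3) = \frac{15 \cos{\left(3 \right)} \cos{\left(\frac{13}{2} \right)}}{8} - \frac{5 \cos{\left(\frac{13}{2} \right)}}{8 e^{6}} - \frac{5 \sin{\left(\frac{\pi}{4} + 3 \right)} \cos{\left(\frac{13}{2} \right)}}{4}; F(0) = - \frac{5 \sqrt{2} \cos{\left(1 \right)}}{8} + \frac{5 \cos{\left(1 \right)}}{4}.
Integral = F(3) - F(0) = \frac{15 \cos{\left(3 \right)} \cos{\left(\frac{13}{2} \right)}}{8} - \frac{5 \cos{\left(1 \right)}}{4} - \frac{5 \cos{\left(\frac{13}{2} \right)}}{8 e^{6}} + \frac{5 \sqrt{2} \cos{\left(1 \right)}}{8} - \frac{5 \sin{\left(\frac{\pi}{4} + 3 \right)} \cos{\left(\frac{13}{2} \right)}}{4}.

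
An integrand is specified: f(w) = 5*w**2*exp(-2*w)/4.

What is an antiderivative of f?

An antiderivative is F(w) = (-10*w**2 - 10*w - 5)*exp(-2*w)/16.

f has the shape u'v + uv' for u = -5*w**2/8 - 5*w/8 - 5/16 and v = exp(-2*w) — it is the derivative of the product u*v.
Check: d/dw[(-10*w**2 - 10*w - 5)*exp(-2*w)/16] = 5*w**2*exp(-2*w)/4 = f(w).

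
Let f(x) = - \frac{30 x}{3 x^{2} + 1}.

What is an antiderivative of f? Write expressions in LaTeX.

The substitution u = x^{2} + \frac{1}{3} works: f is exactly (dF/du)*(du/dx) for that inner function.
Check: d/dx[- 5 \log{\left(x^{2} + \frac{1}{3} \right)}] = - \frac{30 x}{3 x^{2} + 1} = f(x).

An antiderivative is F(x) = - 5 \log{\left(x^{2} + \frac{1}{3} \right)}.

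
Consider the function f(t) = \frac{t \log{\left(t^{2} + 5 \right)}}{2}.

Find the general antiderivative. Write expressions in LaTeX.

F(t) = \frac{t^{2} \log{\left(t^{2} + 5 \right)} - t^{2} + 5 \log{\left(t^{2} + 5 \right)}}{4} + C

Since d/dt undoes antidifferentiation here, F'(t) = f(t) is required of F(t).
Check: d/dt[\frac{t^{2} \log{\left(t^{2} + 5 \right)} - t^{2} + 5 \log{\left(t^{2} + 5 \right)}}{4}] = \frac{t \log{\left(t^{2} + 5 \right)}}{2} = f(t).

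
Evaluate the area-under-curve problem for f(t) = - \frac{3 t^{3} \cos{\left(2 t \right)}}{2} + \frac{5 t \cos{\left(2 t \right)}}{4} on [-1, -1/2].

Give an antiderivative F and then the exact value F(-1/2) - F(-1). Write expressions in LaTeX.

Antiderivative: F(t) = - \frac{6 t^{3} \sin{\left(2 t \right)} + 9 t^{2} \cos{\left(2 t \right)} - 14 t \sin{\left(2 t \right)} - 7 \cos{\left(2 t \right)}}{8}; value = - \sin{\left(2 \right)} + \frac{\cos{\left(2 \right)}}{4} + \frac{19 \cos{\left(1 \right)}}{32} + \frac{25 \sin{\left(1 \right)}}{32}

The integrand splits into summands that can be handled one at a time.
F(t) = - \frac{6 t^{3} \sin{\left(2 t \right)} + 9 t^{2} \cos{\left(2 t \right)} - 14 t \sin{\left(2 t \right)} - 7 \cos{\left(2 t \right)}}{8} is an antiderivative of f.
Check: d/dt[- \frac{6 t^{3} \sin{\left(2 t \right)} + 9 t^{2} \cos{\left(2 t \right)} - 14 t \sin{\left(2 t \right)} - 7 \cos{\left(2 t \right)}}{8}] = - \frac{3 t^{3} \cos{\left(2 t \right)}}{2} + \frac{5 t \cos{\left(2 t \right)}}{4} = f(t).
F(-1/2) = \frac{19 \cos{\left(1 \right)}}{32} + \frac{25 \sin{\left(1 \right)}}{32}; F(-1) = - \frac{\cos{\left(2 \right)}}{4} + \sin{\left(2 \right)}.
Integral = F(-1/2) - F(-1) = - \sin{\left(2 \right)} + \frac{\cos{\left(2 \right)}}{4} + \frac{19 \cos{\left(1 \right)}}{32} + \frac{25 \sin{\left(1 \right)}}{32}.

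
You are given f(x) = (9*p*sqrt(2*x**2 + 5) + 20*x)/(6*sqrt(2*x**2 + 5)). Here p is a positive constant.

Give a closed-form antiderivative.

A candidate is checked by its d/dx: the result must match f(x).
Check: d/dx[3*p*x/2 + 5*sqrt(2*x**2 + 5)/3] = (9*p*sqrt(2*x**2 + 5) + 20*x)/(6*sqrt(2*x**2 + 5)) = f(x).

An antiderivative is F(x) = 3*p*x/2 + 5*sqrt(2*x**2 + 5)/3.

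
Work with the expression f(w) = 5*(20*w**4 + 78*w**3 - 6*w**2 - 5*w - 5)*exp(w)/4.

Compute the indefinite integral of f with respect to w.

Recognize the product-rule pattern: f = u'v + uv' with u = 25*w**4 - 5*w**3/2 - 25*w/4, v = exp(w), so integration by parts undoes it.
Check: d/dw[-5*w*(-20*w**3 + 2*w**2 + 5)*exp(w)/4] = 25*w**4*exp(w) + 195*w**3*exp(w)/2 - 15*w**2*exp(w)/2 - 25*w*exp(w)/4 - 25*exp(w)/4, which equals f(w).

F(w) = -5*w*(-20*w**3 + 2*w**2 + 5)*exp(w)/4 + C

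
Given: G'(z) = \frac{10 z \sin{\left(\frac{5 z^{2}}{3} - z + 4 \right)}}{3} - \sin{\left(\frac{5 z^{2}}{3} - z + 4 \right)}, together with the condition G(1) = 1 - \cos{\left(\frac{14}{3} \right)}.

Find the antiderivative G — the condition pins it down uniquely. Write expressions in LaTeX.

The substitution u = \frac{5 z^{2}}{3} - z + 4 works: G'(z) is exactly (dG/du)*(du/dz) for that inner function.
A general antiderivative is - \cos{\left(\frac{5 z^{2}}{3} - z + 4 \right)} + C.
The condition gives C = 1 - \cos{\left(\frac{14}{3} \right)} - (- \cos{\left(\frac{14}{3} \right)}) = 1.
So G(z) = 1 - \cos{\left(\frac{5 z^{2}}{3} - z + 4 \right)}.
Check: d/dz[1 - \cos{\left(\frac{5 z^{2}}{3} - z + 4 \right)}] = \frac{10 z \sin{\left(\frac{5 z^{2}}{3} - z + 4 \right)}}{3} - \sin{\left(\frac{5 z^{2}}{3} - z + 4 \right)} = G'(z).

G(z) = 1 - \cos{\left(\frac{5 z^{2}}{3} - z + 4 \right)}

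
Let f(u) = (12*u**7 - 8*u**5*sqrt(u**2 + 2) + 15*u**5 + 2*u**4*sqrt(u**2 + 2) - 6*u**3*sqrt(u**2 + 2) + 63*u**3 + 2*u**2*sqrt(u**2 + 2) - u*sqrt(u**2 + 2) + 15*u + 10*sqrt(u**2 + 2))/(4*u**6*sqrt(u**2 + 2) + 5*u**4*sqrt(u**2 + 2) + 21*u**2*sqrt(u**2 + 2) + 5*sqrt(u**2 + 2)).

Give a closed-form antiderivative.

An antiderivative is F(u) = 3*sqrt(u**2 + 2) - log(u**4 + u**2 + 5)/2 + atan(2*u).

A candidate is checked by its d/du: the result must match f(u).
Check: d/du[3*sqrt(u**2 + 2) - log(u**4 + u**2 + 5)/2 + atan(2*u)] = (12*u**7 - 8*u**5*sqrt(u**2 + 2) + 15*u**5 + 2*u**4*sqrt(u**2 + 2) - 6*u**3*sqrt(u**2 + 2) + 63*u**3 + 2*u**2*sqrt(u**2 + 2) - u*sqrt(u**2 + 2) + 15*u + 10*sqrt(u**2 + 2))/(4*u**6*sqrt(u**2 + 2) + 5*u**4*sqrt(u**2 + 2) + 21*u**2*sqrt(u**2 + 2) + 5*sqrt(u**2 + 2)) = f(u).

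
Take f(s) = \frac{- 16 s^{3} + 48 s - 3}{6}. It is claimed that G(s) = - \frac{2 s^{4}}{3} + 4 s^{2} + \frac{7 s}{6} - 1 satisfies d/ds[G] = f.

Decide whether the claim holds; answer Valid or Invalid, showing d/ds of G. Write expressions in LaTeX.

Invalid: d/ds[G] - f = \frac{5}{3}, which is not 0.

d/ds[G] = - \frac{8 s^{3}}{3} + 8 s + \frac{7}{6}
d/ds[G] - f(s) = \frac{5}{3} != 0.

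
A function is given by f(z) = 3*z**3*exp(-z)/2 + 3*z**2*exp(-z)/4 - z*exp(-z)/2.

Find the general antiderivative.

F(z) = (-6*z**3 - 21*z**2 - 40*z - 40)*exp(-z)/4 + C

f has the shape u'v + uv' for u = -3*z**3/2 - 21*z**2/4 - 10*z - 10 and v = exp(-z) — it is the derivative of the product u*v.
Check: d/dz[(-6*z**3 - 21*z**2 - 40*z - 40)*exp(-z)/4] = (6*z**3 + 3*z**2 - 2*z)*exp(-z)/4, which equals f(z).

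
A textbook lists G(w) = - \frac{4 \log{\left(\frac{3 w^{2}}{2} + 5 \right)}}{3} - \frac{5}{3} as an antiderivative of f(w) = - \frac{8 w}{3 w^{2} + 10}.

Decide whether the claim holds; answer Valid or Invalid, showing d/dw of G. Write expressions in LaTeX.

Valid. The derivative of G reproduces f.

d/dw[G] = - \frac{8 w}{3 w^{2} + 10}
This equals f(w) exactly, so the claim holds.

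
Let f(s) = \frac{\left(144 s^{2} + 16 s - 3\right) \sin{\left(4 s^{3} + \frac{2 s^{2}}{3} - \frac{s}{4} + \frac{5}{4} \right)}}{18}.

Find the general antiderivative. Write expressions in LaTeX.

f matches the chain-rule pattern g'(h)*h' with inner function h(s) = 4 s^{3} + \frac{2 s^{2}}{3} - \frac{s}{4} + \frac{5}{4}; substituting u = h(s) collapses the integral.
Check: d/ds[- \frac{2 \cos{\left(4 s^{3} + \frac{2 s^{2}}{3} - \frac{s}{4} + \frac{5}{4} \right)}}{3}] = 8 s^{2} \sin{\left(4 s^{3} + \frac{2 s^{2}}{3} - \frac{s}{4} + \frac{5}{4} \right)} + \frac{8 s \sin{\left(4 s^{3} + \frac{2 s^{2}}{3} - \frac{s}{4} + \frac{5}{4} \right)}}{9} - \frac{\sin{\left(4 s^{3} + \frac{2 s^{2}}{3} - \frac{s}{4} + \frac{5}{4} \right)}}{6}, which equals f(s).

F(s) = - \frac{2 \cos{\left(4 s^{3} + \frac{2 s^{2}}{3} - \frac{s}{4} + \frac{5}{4} \right)}}{3} + C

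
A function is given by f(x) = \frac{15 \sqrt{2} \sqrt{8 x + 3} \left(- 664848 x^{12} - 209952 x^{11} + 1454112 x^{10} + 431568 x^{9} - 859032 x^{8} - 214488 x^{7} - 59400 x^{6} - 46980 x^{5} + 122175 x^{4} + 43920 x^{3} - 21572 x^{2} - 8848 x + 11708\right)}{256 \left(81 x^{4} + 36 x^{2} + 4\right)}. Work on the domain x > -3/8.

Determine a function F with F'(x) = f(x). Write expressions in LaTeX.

An antiderivative is F(x) = - \frac{5 \sqrt{2} \left(8 x + 3\right)^{\frac{3}{2}} \left(11664 x^{10} - 36288 x^{8} + 39960 x^{6} - 16200 x^{4} - 375 x^{2} - 3840 x - 4894\right)}{1024 \left(9 x^{2} + 2\right)}.

f has the shape u'v + uv' for u = - 5 \left(4 x + \frac{3}{2}\right)^{\frac{3}{2}} and v = \frac{- \frac{5 x}{2} - 4}{\frac{3 x^{2}}{2} + \frac{1}{3}} + \left(\frac{3 x^{2}}{2} - \frac{5}{4}\right)^{4} — it is the derivative of the product u*v.
Check: d/dx[- \frac{5 \sqrt{2} \left(8 x + 3\right)^{\frac{3}{2}} \left(11664 x^{10} - 36288 x^{8} + 39960 x^{6} - 16200 x^{4} - 375 x^{2} - 3840 x - 4894\right)}{1024 \left(9 x^{2} + 2\right)}] = \frac{- 9972720 \sqrt{2} x^{12} \sqrt{8 x + 3} - 3149280 \sqrt{2} x^{11} \sqrt{8 x + 3} + 21811680 \sqrt{2} x^{10} \sqrt{8 x + 3} + 6473520 \sqrt{2} x^{9} \sqrt{8 x + 3} - 12885480 \sqrt{2} x^{8} \sqrt{8 x + 3} - 3217320 \sqrt{2} x^{7} \sqrt{8 x + 3} - 891000 \sqrt{2} x^{6} \sqrt{8 x + 3} - 704700 \sqrt{2} x^{5} \sqrt{8 x + 3} + 1832625 \sqrt{2} x^{4} \sqrt{8 x + 3} + 658800 \sqrt{2} x^{3} \sqrt{8 x + 3} - 323580 \sqrt{2} x^{2} \sqrt{8 x + 3} - 132720 \sqrt{2} x \sqrt{8 x + 3} + 175620 \sqrt{2} \sqrt{8 x + 3}}{20736 x^{4} + 9216 x^{2} + 1024}, which equals f(x).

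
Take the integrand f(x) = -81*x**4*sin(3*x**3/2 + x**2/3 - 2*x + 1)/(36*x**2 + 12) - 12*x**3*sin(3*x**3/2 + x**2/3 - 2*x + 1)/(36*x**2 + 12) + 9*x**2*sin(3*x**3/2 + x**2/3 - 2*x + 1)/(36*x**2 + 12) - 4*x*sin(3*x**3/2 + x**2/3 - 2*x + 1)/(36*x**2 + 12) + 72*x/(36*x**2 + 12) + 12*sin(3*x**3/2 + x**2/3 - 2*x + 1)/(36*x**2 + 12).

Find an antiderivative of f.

An antiderivative is F(x) = log(3*x**2 + 1) + cos(3*x**3/2 + x**2/3 - 2*x + 1)/2.

Integrate term by term and add the pieces.
Check: d/dx[log(3*x**2 + 1) + cos(3*x**3/2 + x**2/3 - 2*x + 1)/2] = (-81*x**4*sin(3*x**3/2 + x**2/3 - 2*x + 1) - 12*x**3*sin(3*x**3/2 + x**2/3 - 2*x + 1) + 9*x**2*sin(3*x**3/2 + x**2/3 - 2*x + 1) - 4*x*sin(3*x**3/2 + x**2/3 - 2*x + 1) + 72*x + 12*sin(3*x**3/2 + x**2/3 - 2*x + 1))/(36*x**2 + 12), which equals f(x).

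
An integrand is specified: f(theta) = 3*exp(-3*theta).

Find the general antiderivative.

A candidate is checked by its d/dtheta: the result must match f(theta).
Check: d/dtheta[-exp(-3*theta)] = 3*exp(-3*theta) = f(theta).

F(theta) = -exp(-3*theta) + C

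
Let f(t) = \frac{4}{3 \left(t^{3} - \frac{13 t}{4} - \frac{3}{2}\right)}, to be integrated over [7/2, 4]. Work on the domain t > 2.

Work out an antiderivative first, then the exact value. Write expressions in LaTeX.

Antiderivative: F(t) = \frac{16 \log{\left(t - 2 \right)}}{105} - \frac{8 \log{\left(t + \frac{1}{2} \right)}}{15} + \frac{8 \log{\left(t + \frac{3}{2} \right)}}{21}; value = - \frac{8 \log{\left(\frac{9}{2} \right)}}{15} - \frac{8 \log{\left(5 \right)}}{21} - \frac{16 \log{\left(\frac{3}{2} \right)}}{105} + \frac{16 \log{\left(2 \right)}}{105} + \frac{8 \log{\left(\frac{11}{2} \right)}}{21} + \frac{8 \log{\left(4 \right)}}{15}

The denominator factors as 3 \left(t - 2\right) \left(2 t + 1\right) \left(2 t + 3\right); partial fractions split f into directly integrable pieces: \frac{16}{21 \left(2 t + 3\right)} - \frac{16}{15 \left(2 t + 1\right)} + \frac{16}{105 \left(t - 2\right)}.
F(t) = \frac{16 \log{\left(t - 2 \right)}}{105} - \frac{8 \log{\left(t + \frac{1}{2} \right)}}{15} + \frac{8 \log{\left(t + \frac{3}{2} \right)}}{21} is an antiderivative of f.
Check: d/dt[\frac{16 \log{\left(t - 2 \right)}}{105} - \frac{8 \log{\left(t + \frac{1}{2} \right)}}{15} + \frac{8 \log{\left(t + \frac{3}{2} \right)}}{21}] = \frac{16}{12 t^{3} - 39 t - 18}, which equals f(t).
F(4) = - \frac{8 \log{\left(\frac{9}{2} \right)}}{15} + \frac{16 \log{\left(2 \right)}}{105} + \frac{8 \log{\left(\frac{11}{2} \right)}}{21}; F(7/2) = - \frac{8 \log{\left(4 \right)}}{15} + \frac{16 \log{\left(\frac{3}{2} \right)}}{105} + \frac{8 \log{\left(5 \right)}}{21}.
Integral = F(4) - F(7/2) = - \frac{8 \log{\left(\frac{9}{2} \right)}}{15} - \frac{8 \log{\left(5 \right)}}{21} - \frac{16 \log{\left(\frac{3}{2} \right)}}{105} + \frac{16 \log{\left(2 \right)}}{105} + \frac{8 \log{\left(\frac{11}{2} \right)}}{21} + \frac{8 \log{\left(4 \right)}}{15}.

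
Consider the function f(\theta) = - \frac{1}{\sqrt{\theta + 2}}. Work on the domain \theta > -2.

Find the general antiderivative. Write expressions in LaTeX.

Recover f(\theta) by differentiating a candidate F(\theta); any mismatch rules it out.
Check: d/d\theta[- 2 \sqrt{\theta + 2}] = - \frac{1}{\sqrt{\theta + 2}} = f(\theta).

F(\theta) = - 2 \sqrt{\theta + 2} + C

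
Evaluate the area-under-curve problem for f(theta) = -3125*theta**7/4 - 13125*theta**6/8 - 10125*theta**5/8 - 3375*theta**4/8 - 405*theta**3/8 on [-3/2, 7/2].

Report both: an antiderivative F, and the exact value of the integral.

Antiderivative: F(theta) = -5*theta**4*(5*theta + 3)**4/32; value = -2120037725/512

The substitution u = 5*theta**2/2 + 3*theta/2 works: f is exactly (dF/du)*(du/dtheta) for that inner function.
F(theta) = -5*theta**4*(5*theta + 3)**4/32 is an antiderivative of f.
Check: d/dtheta[-5*theta**4*(5*theta + 3)**4/32] = -3125*theta**7/4 - 13125*theta**6/8 - 10125*theta**5/8 - 3375*theta**4/8 - 405*theta**3/8 = f(theta).
F(7/2) = -33923260805/8192; F(-3/2) = -2657205/8192.
Integral = F(7/2) - F(-3/2) = -2120037725/512.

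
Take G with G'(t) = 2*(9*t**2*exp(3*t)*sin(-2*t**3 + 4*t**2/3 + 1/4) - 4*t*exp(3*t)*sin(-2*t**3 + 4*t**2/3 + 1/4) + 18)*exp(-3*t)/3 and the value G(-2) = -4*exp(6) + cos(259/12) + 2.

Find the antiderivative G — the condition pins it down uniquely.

The proposed G(t) is checked by its d/dt: the result must match the given G'(t).
A general antiderivative is cos(-2*t**3 + 4*t**2/3 + 1/4) - 4*exp(-3*t) + C.
The condition gives C = -4*exp(6) + cos(259/12) + 2 - (-4*exp(6) + cos(259/12)) = 2.
So G(t) = cos(-2*t**3 + 4*t**2/3 + 1/4) + 2 - 4*exp(-3*t).
Check: d/dt[cos(-2*t**3 + 4*t**2/3 + 1/4) + 2 - 4*exp(-3*t)] = (18*t**2*exp(3*t)*sin(-2*t**3 + 4*t**2/3 + 1/4) - 8*t*exp(3*t)*sin(-2*t**3 + 4*t**2/3 + 1/4) + 36)*exp(-3*t)/3, which equals G'(t).

G(t) = cos(-2*t**3 + 4*t**2/3 + 1/4) + 2 - 4*exp(-3*t)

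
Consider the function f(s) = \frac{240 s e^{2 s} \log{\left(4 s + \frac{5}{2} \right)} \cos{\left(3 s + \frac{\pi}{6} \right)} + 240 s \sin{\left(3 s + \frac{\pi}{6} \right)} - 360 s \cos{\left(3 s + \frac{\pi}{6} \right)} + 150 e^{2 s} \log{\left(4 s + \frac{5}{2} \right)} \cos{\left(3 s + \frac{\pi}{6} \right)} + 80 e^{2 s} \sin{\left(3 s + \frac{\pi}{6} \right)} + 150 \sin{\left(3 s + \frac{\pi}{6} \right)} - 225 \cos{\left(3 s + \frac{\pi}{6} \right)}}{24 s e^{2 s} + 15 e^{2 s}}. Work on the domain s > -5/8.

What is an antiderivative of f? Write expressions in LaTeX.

An antiderivative is F(s) = \frac{\left(10 e^{2 s} \log{\left(4 s + \frac{5}{2} \right)} \sin{\left(3 s + \frac{\pi}{6} \right)} - 15 \sin{\left(3 s + \frac{\pi}{6} \right)}\right) e^{- 2 s}}{3}.

f has the shape u'v + uv' for u = \frac{10 \log{\left(4 s + \frac{5}{2} \right)}}{3} - 5 e^{- 2 s} and v = \sin{\left(3 s + \frac{\pi}{6} \right)} — it is the derivative of the product u*v.
Check: d/ds[\frac{\left(10 e^{2 s} \log{\left(4 s + \frac{5}{2} \right)} \sin{\left(3 s + \frac{\pi}{6} \right)} - 15 \sin{\left(3 s + \frac{\pi}{6} \right)}\right) e^{- 2 s}}{3}] = \frac{240 s e^{2 s} \log{\left(4 s + \frac{5}{2} \right)} \cos{\left(3 s + \frac{\pi}{6} \right)} + 240 s \sin{\left(3 s + \frac{\pi}{6} \right)} - 360 s \cos{\left(3 s + \frac{\pi}{6} \right)} + 150 e^{2 s} \log{\left(4 s + \frac{5}{2} \right)} \cos{\left(3 s + \frac{\pi}{6} \right)} + 80 e^{2 s} \sin{\left(3 s + \frac{\pi}{6} \right)} + 150 \sin{\left(3 s + \frac{\pi}{6} \right)} - 225 \cos{\left(3 s + \frac{\pi}{6} \right)}}{24 s e^{2 s} + 15 e^{2 s}} = f(s).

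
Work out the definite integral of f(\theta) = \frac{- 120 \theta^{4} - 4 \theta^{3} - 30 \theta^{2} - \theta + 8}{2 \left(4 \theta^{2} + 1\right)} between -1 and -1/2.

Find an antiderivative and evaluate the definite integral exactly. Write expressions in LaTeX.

Antiderivative: F(\theta) = \frac{- 20 \theta^{3} - \theta^{2} + 8 \operatorname{atan}{\left(2 \theta \right)}}{4}; value = - \frac{67}{16} - \frac{\pi}{2} + 2 \operatorname{atan}{\left(2 \right)}

Check any antiderivative F(\theta) by computing F'(\theta) and comparing it with f(\theta).
F(\theta) = \frac{- 20 \theta^{3} - \theta^{2} + 8 \operatorname{atan}{\left(2 \theta \right)}}{4} is an antiderivative of f.
Check: d/d\theta[\frac{- 20 \theta^{3} - \theta^{2} + 8 \operatorname{atan}{\left(2 \theta \right)}}{4}] = \frac{- 120 \theta^{4} - 4 \theta^{3} - 30 \theta^{2} - \theta + 8}{8 \theta^{2} + 2}, which equals f(\theta).
F(-1/2) = \frac{9}{16} - \frac{\pi}{2}; F(-1) = \frac{19}{4} - 2 \operatorname{atan}{\left(2 \right)}.
Integral = F(-1/2) - F(-1) = - \frac{67}{16} - \frac{\pi}{2} + 2 \operatorname{atan}{\left(2 \right)}.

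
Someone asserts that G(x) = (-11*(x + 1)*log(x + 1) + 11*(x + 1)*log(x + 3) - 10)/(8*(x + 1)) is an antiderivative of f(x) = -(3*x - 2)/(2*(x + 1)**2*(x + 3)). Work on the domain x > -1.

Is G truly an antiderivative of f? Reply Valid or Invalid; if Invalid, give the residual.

d/dx[G] = (2 - 3*x)/(2*x**3 + 10*x**2 + 14*x + 6)
This equals f(x) exactly, so the claim holds.

Valid: G'(x) = f(x).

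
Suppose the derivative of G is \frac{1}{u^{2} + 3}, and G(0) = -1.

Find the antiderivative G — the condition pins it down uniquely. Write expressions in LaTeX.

Any candidate G(u) must reproduce the stated G'(u) exactly.
A general antiderivative is \frac{\sqrt{3} \operatorname{atan}{\left(\frac{\sqrt{3} u}{3} \right)}}{3} + C.
The condition gives C = -1 - (0) = -1.
So G(u) = \frac{\sqrt{3} \operatorname{atan}{\left(\frac{\sqrt{3} u}{3} \right)}}{3} - 1.
Check: d/du[\frac{\sqrt{3} \operatorname{atan}{\left(\frac{\sqrt{3} u}{3} \right)}}{3} - 1] = \frac{1}{u^{2} + 3} = G'(u).

G(u) = \frac{\sqrt{3} \operatorname{atan}{\left(\frac{\sqrt{3} u}{3} \right)}}{3} - 1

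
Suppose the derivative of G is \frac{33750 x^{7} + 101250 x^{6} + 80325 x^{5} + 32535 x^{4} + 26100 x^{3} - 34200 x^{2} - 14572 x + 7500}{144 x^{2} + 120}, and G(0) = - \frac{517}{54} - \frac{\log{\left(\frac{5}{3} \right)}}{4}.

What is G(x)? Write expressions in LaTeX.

G(x) = \frac{16875 x^{6} + 60750 x^{5} + 39150 x^{4} - 51840 x^{3} - 26100 x^{2} + 27000 x - 108 \log{\left(2 x^{2} + \frac{5}{3} \right)} - 4136}{432}

A first test for any G(x): its x-derivative must equal the given G'(x).
A general antiderivative is \frac{5 \left(\frac{5 x^{2}}{2} + 3 x - \frac{5}{3}\right)^{3}}{2} - \frac{\log{\left(2 x^{2} + \frac{5}{3} \right)}}{4} + C.
The condition gives C = - \frac{517}{54} - \frac{\log{\left(\frac{5}{3} \right)}}{4} - (- \frac{625}{54} - \frac{\log{\left(\frac{5}{3} \right)}}{4}) = 2.
So G(x) = \frac{16875 x^{6} + 60750 x^{5} + 39150 x^{4} - 51840 x^{3} - 26100 x^{2} + 27000 x - 108 \log{\left(2 x^{2} + \frac{5}{3} \right)} - 4136}{432}.
Check: d/dx[\frac{16875 x^{6} + 60750 x^{5} + 39150 x^{4} - 51840 x^{3} - 26100 x^{2} + 27000 x - 108 \log{\left(2 x^{2} + \frac{5}{3} \right)} - 4136}{432}] = \frac{33750 x^{7} + 101250 x^{6} + 80325 x^{5} + 32535 x^{4} + 26100 x^{3} - 34200 x^{2} - 14572 x + 7500}{144 x^{2} + 120} = G'(x).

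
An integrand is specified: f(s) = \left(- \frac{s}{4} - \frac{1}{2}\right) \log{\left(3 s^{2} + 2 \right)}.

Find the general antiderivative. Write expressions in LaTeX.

F(s) = - \frac{3 s^{2} \log{\left(3 s^{2} + 2 \right)} - 3 s^{2} + 12 s \log{\left(3 s^{2} + 2 \right)} - 24 s + 2 \log{\left(s^{2} + \frac{2}{3} \right)} + 8 \sqrt{6} \operatorname{atan}{\left(\frac{\sqrt{6} s}{2} \right)}}{24} + C

Since d/ds undoes antidifferentiation here, F'(s) = f(s) is required of F(s).
Check: d/ds[- \frac{3 s^{2} \log{\left(3 s^{2} + 2 \right)} - 3 s^{2} + 12 s \log{\left(3 s^{2} + 2 \right)} - 24 s + 2 \log{\left(s^{2} + \frac{2}{3} \right)} + 8 \sqrt{6} \operatorname{atan}{\left(\frac{\sqrt{6} s}{2} \right)}}{24}] = - \frac{s \log{\left(3 s^{2} + 2 \right)}}{4} - \frac{\log{\left(3 s^{2} + 2 \right)}}{2}, which equals f(s).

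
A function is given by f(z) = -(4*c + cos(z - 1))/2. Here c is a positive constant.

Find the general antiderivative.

Whatever form F(z) takes, F'(z) = f(z) is non-negotiable.
Check: d/dz[-2*c*z - sin(z - 1)/2] = -2*c - cos(z - 1)/2, which equals f(z).

F(z) = -2*c*z - sin(z - 1)/2 + C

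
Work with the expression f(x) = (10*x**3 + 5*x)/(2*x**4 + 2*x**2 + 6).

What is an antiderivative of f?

f matches the chain-rule pattern g'(h)*h' with inner function h(x) = x**4 + x**2 + 3; substituting u = h(x) collapses the integral.
Check: d/dx[5*log(x**4 + x**2 + 3)/4] = (10*x**3 + 5*x)/(2*x**4 + 2*x**2 + 6) = f(x).

An antiderivative is F(x) = 5*log(x**4 + x**2 + 3)/4.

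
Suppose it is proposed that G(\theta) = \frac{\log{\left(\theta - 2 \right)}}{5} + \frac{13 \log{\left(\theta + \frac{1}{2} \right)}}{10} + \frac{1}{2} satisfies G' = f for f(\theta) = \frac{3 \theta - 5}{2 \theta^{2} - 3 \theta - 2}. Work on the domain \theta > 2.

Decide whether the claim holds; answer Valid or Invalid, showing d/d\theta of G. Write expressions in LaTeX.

Valid. The derivative of G reproduces f.

d/d\theta[G] = \frac{3 \theta - 5}{2 \theta^{2} - 3 \theta - 2}
This equals f(\theta) exactly, so the claim holds.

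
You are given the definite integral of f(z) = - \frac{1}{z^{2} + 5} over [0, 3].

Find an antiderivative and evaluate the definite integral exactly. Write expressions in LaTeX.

Any candidate F(z) must reproduce f(z) exactly when differentiated.
F(z) = - \frac{\sqrt{5} \operatorname{atan}{\left(\frac{\sqrt{5} z}{5} \right)}}{5} is an antiderivative of f.
Check: d/dz[- \frac{\sqrt{5} \operatorname{atan}{\left(\frac{\sqrt{5} z}{5} \right)}}{5}] = - \frac{1}{z^{2} + 5} = f(z).
F(3) = - \frac{\sqrt{5} \operatorname{atan}{\left(\frac{3 \sqrt{5}}{5} \right)}}{5}; F(0) = 0.
Integral = F(3) - F(0) = - \frac{\sqrt{5} \operatorname{atan}{\left(\frac{3 \sqrt{5}}{5} \right)}}{5}.

Antiderivative: F(z) = - \frac{\sqrt{5} \operatorname{atan}{\left(\frac{\sqrt{5} z}{5} \right)}}{5}; value = - \frac{\sqrt{5} \operatorname{atan}{\left(\frac{3 \sqrt{5}}{5} \right)}}{5}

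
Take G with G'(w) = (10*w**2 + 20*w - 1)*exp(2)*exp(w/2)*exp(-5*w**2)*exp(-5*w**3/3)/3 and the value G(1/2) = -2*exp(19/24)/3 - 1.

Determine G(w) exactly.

G(w) = (-2*exp(-5*w**3/3 - 5*w**2 + w/2 + 2) - 3)/3

The substitution u = -5*w**3/3 - 5*w**2 + w/2 + 2 works: G'(w) is exactly (dG/du)*(du/dw) for that inner function.
A general antiderivative is -2*exp(-5*w**3/3 - 5*w**2 + w/2 + 2)/3 + C.
The condition gives C = -2*exp(19/24)/3 - 1 - (-2*exp(19/24)/3) = -1.
So G(w) = (-2*exp(-5*w**3/3 - 5*w**2 + w/2 + 2) - 3)/3.
Check: d/dw[(-2*exp(-5*w**3/3 - 5*w**2 + w/2 + 2) - 3)/3] = (10*w**2 + 20*w - 1)*exp(2)*exp(w/2)*exp(-5*w**2)*exp(-5*w**3/3)/3 = G'(w).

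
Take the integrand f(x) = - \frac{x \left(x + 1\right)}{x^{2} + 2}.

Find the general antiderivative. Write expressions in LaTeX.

F(x) = - x - \frac{\log{\left(x^{2} + 2 \right)}}{2} + \sqrt{2} \operatorname{atan}{\left(\frac{\sqrt{2} x}{2} \right)} + C

An antiderivative F(x) passes only if d/dx[F] lands on f(x) exactly.
Check: d/dx[- x - \frac{\log{\left(x^{2} + 2 \right)}}{2} + \sqrt{2} \operatorname{atan}{\left(\frac{\sqrt{2} x}{2} \right)}] = \frac{- x^{2} - x}{x^{2} + 2}, which equals f(x).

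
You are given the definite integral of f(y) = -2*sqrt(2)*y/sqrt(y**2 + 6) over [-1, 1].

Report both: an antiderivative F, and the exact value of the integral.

Antiderivative: F(y) = -2*sqrt(2)*sqrt(y**2 + 6); value = 0

f matches the chain-rule pattern g'(h)*h' with inner function h(y) = y**2/2 + 3; substituting u = h(y) collapses the integral.
F(y) = -2*sqrt(2)*sqrt(y**2 + 6) is an antiderivative of f.
Check: d/dy[-2*sqrt(2)*sqrt(y**2 + 6)] = -2*sqrt(2)*y/sqrt(y**2 + 6) = f(y).
F(1) = -2*sqrt(14); F(-1) = -2*sqrt(14).
Integral = F(1) - F(-1) = 0.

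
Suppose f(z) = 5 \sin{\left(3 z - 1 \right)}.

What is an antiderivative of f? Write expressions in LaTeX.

An antiderivative is F(z) = - \frac{5 \cos{\left(3 z - 1 \right)}}{3}.

A candidate is checked by its d/dz: the result must match f(z).
Check: d/dz[- \frac{5 \cos{\left(3 z - 1 \right)}}{3}] = 5 \sin{\left(3 z - 1 \right)} = f(z).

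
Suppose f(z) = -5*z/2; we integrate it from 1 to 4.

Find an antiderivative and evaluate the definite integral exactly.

Antiderivative: F(z) = -(5*z**2 + 12)/4; value = -75/4

Whatever form F(z) takes, F'(z) = f(z) is non-negotiable.
F(z) = -(5*z**2 + 12)/4 is an antiderivative of f.
Check: d/dz[-(5*z**2 + 12)/4] = -5*z/2 = f(z).
F(4) = -23; F(1) = -17/4.
Integral = F(4) - F(1) = -75/4.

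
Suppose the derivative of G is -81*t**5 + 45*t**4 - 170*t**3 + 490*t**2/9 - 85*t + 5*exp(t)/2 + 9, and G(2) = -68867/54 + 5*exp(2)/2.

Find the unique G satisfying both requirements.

G(t) = -27*t**6/2 + 9*t**5 - 85*t**4/2 + 490*t**3/27 - 85*t**2/2 + 9*t + 5*exp(t)/2 - 25/2

The integrand splits into summands that can be handled one at a time.
A general antiderivative is 4*(-3*t**2/2 + t/3 - 3/2)**3 + 5*exp(t)/2 + C.
The condition gives C = -68867/54 + 5*exp(2)/2 - (-68921/54 + 5*exp(2)/2) = 1.
So G(t) = -27*t**6/2 + 9*t**5 - 85*t**4/2 + 490*t**3/27 - 85*t**2/2 + 9*t + 5*exp(t)/2 - 25/2.
Check: d/dt[-27*t**6/2 + 9*t**5 - 85*t**4/2 + 490*t**3/27 - 85*t**2/2 + 9*t + 5*exp(t)/2 - 25/2] = -81*t**5 + 45*t**4 - 170*t**3 + 490*t**2/9 - 85*t + 5*exp(t)/2 + 9 = G'(t).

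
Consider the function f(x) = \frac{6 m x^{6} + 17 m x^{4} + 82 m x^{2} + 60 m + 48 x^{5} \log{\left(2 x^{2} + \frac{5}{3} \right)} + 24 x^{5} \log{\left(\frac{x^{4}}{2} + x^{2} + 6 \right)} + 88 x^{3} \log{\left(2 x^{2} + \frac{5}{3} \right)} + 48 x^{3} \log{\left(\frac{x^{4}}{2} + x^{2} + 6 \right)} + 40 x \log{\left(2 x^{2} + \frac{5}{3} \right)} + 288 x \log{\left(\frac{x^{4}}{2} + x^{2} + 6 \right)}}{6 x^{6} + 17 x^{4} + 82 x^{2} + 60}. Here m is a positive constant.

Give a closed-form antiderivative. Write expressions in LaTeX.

Recover f(x) by differentiating a candidate F(x); any mismatch rules it out.
Check: d/dx[m x + 2 \log{\left(2 x^{2} + \frac{5}{3} \right)} \log{\left(\frac{x^{4}}{2} + x^{2} + 6 \right)}] = \frac{6 m x^{6} + 17 m x^{4} + 82 m x^{2} + 60 m + 48 x^{5} \log{\left(2 x^{2} + \frac{5}{3} \right)} + 24 x^{5} \log{\left(\frac{x^{4}}{2} + x^{2} + 6 \right)} + 88 x^{3} \log{\left(2 x^{2} + \frac{5}{3} \right)} + 48 x^{3} \log{\left(\frac{x^{4}}{2} + x^{2} + 6 \right)} + 40 x \log{\left(2 x^{2} + \frac{5}{3} \right)} + 288 x \log{\left(\frac{x^{4}}{2} + x^{2} + 6 \right)}}{6 x^{6} + 17 x^{4} + 82 x^{2} + 60} = f(x).

An antiderivative is F(x) = m x + 2 \log{\left(2 x^{2} + \frac{5}{3} \right)} \log{\left(\frac{x^{4}}{2} + x^{2} + 6 \right)}.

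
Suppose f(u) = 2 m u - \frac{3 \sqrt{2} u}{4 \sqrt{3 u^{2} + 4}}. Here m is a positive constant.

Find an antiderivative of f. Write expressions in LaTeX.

An antiderivative is F(u) = \frac{4 m u^{2} - \sqrt{2} \sqrt{3 u^{2} + 4}}{4}.

The integrand splits into summands that can be handled one at a time.
Check: d/du[\frac{4 m u^{2} - \sqrt{2} \sqrt{3 u^{2} + 4}}{4}] = \frac{8 m u \sqrt{3 u^{2} + 4} - 3 \sqrt{2} u}{4 \sqrt{3 u^{2} + 4}}, which equals f(u).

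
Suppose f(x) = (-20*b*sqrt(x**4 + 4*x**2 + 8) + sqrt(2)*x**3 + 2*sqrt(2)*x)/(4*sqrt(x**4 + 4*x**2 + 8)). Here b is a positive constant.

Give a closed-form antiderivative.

A first test for any F(x): its x-derivative must equal f(x) identically.
Check: d/dx[-(40*b*x - sqrt(2)*sqrt(x**4 + 4*x**2 + 8))/8] = (-20*b*sqrt(x**4 + 4*x**2 + 8) + sqrt(2)*x**3 + 2*sqrt(2)*x)/(4*sqrt(x**4 + 4*x**2 + 8)) = f(x).

An antiderivative is F(x) = -(40*b*x - sqrt(2)*sqrt(x**4 + 4*x**2 + 8))/8.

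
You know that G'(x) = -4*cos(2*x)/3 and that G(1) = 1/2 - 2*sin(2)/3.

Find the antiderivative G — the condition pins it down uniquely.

G(x) = -(4*sin(2*x) - 3)/6

Differentiate the proposed G(x) back; it has to land on the given G'(x).
A general antiderivative is -2*sin(2*x)/3 + C.
The condition gives C = 1/2 - 2*sin(2)/3 - (-2*sin(2)/3) = 1/2.
So G(x) = -(4*sin(2*x) - 3)/6.
Check: d/dx[-(4*sin(2*x) - 3)/6] = -4*cos(2*x)/3 = G'(x).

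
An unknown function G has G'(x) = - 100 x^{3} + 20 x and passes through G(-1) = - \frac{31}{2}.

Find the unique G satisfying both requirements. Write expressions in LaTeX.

G'(x) matches the chain-rule pattern g'(h)*h' with inner function h(x) = 5 x^{2} - 1; substituting u = h(x) collapses the integral.
A general antiderivative is - \left(5 x^{2} - 1\right)^{2} + C.
The condition gives C = - \frac{31}{2} - (-16) = \frac{1}{2}.
So G(x) = - \frac{50 x^{4} - 20 x^{2} + 1}{2}.
Check: d/dx[- \frac{50 x^{4} - 20 x^{2} + 1}{2}] = - 100 x^{3} + 20 x = G'(x).

G(x) = - \frac{50 x^{4} - 20 x^{2} + 1}{2}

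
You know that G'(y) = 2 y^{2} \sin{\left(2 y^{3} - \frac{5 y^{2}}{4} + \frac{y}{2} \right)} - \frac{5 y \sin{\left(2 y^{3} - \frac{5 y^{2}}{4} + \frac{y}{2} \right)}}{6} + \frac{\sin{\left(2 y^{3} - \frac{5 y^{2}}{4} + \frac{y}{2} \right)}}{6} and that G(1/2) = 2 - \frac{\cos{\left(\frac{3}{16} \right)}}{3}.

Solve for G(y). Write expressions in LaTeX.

G'(y) matches the chain-rule pattern g'(h)*h' with inner function h(y) = 2 y^{3} - \frac{5 y^{2}}{4} + \frac{y}{2}; substituting u = h(y) collapses the integral.
A general antiderivative is - \frac{\cos{\left(2 y^{3} - \frac{5 y^{2}}{4} + \frac{y}{2} \right)}}{3} + C.
The condition gives C = 2 - \frac{\cos{\left(\frac{3}{16} \right)}}{3} - (- \frac{\cos{\left(\frac{3}{16} \right)}}{3}) = 2.
So G(y) = 2 - \frac{\cos{\left(2 y^{3} - \frac{5 y^{2}}{4} + \frac{y}{2} \right)}}{3}.
Check: d/dy[2 - \frac{\cos{\left(2 y^{3} - \frac{5 y^{2}}{4} + \frac{y}{2} \right)}}{3}] = 2 y^{2} \sin{\left(2 y^{3} - \frac{5 y^{2}}{4} + \frac{y}{2} \right)} - \frac{5 y \sin{\left(2 y^{3} - \frac{5 y^{2}}{4} + \frac{y}{2} \right)}}{6} + \frac{\sin{\left(2 y^{3} - \frac{5 y^{2}}{4} + \frac{y}{2} \right)}}{6} = G'(y).

G(y) = 2 - \frac{\cos{\left(2 y^{3} - \frac{5 y^{2}}{4} + \frac{y}{2} \right)}}{3}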